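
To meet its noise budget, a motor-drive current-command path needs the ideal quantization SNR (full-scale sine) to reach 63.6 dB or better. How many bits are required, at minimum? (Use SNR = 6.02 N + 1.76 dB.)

11 bits

N ≥ (63.6 − 1.76)/6.02 = 10.272 → N_min = 11.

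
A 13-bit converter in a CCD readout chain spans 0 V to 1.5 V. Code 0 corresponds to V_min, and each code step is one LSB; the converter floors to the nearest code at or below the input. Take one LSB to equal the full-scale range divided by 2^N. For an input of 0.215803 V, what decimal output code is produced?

1178

Range is 1.5 V. LSB = 1.5 V / 2^13 ≈ 183.1 µV.
V_in − V_min = 0.215803 − (0) = 0.215803 V.
Divide by LSB: 0.215803 × 8192/1.5 = 1178.5721.
Truncating gives code 1178.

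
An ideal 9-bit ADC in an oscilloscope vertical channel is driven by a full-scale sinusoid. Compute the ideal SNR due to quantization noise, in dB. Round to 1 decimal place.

6.02(9) + 1.76 = 54.18 + 1.76 = 55.94 dB.

55.9 dB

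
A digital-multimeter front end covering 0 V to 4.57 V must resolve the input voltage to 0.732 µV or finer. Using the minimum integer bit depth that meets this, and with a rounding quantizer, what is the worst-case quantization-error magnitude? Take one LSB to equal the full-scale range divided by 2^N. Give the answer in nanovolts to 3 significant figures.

Full-scale range = 4.57 V.
Need 2^N ≥ 4.57 V / 0.732 µV = 6.243e6 → N_min = 23.
LSB = 4.57 V / 2^23 = 0.54479 µV.
|e|_max = LSB/2 = 272 nV.

272 nV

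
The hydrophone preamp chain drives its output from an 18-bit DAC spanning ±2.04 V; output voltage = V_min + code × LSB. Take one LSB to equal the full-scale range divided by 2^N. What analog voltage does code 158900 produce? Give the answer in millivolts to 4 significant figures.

Range = 2.04 − (-2.04) = 4.08 V. LSB = 4.08 V / 2^18.
V_out = -2.04 + 158900 × (4.08/262144) V
      = -2.04 + 2.47311 = 0.433114 V.

433.1 mV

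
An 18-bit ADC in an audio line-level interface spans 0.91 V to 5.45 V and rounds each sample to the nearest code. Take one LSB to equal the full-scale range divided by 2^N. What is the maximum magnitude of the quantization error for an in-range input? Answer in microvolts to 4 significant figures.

8.659 µV

The full-scale span is 5.45 − (0.91) = 4.54 V.
LSB = 4.54 V / 2^18 = 17.3187 µV.
|e|_max = LSB/2 = 8.659 µV.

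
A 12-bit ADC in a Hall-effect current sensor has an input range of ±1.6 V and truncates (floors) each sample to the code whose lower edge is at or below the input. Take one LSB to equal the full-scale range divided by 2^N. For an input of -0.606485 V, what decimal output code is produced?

1271

The full-scale span is 1.6 − (-1.6) = 3.2 V. LSB = 3.2 V / 2^12 ≈ 0.7812 mV.
(V_in − V_min) × 2^12/range = (-0.606485 − (-1.6)) × 4096/3.2 = 1271.699.
Floor → code = 1271.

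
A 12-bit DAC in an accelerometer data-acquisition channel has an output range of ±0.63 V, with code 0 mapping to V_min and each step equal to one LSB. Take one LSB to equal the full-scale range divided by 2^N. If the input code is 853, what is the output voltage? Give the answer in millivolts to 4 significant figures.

-367.6 mV

Range = 0.63 − (-0.63) = 1.26 V. LSB = 1.26 V / 2^12.
Output = V_min + (853/4096) × range = -0.63 + 0.208252 × 1.26 V
      = -0.63 + 0.262397 = -0.367603 V.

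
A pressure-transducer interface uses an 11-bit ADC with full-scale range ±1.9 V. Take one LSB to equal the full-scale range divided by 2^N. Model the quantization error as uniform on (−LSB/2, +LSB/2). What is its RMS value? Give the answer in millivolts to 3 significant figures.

0.536 mV

Range = 1.9 − (-1.9) = 3.8 V.
Step size = 3.8/2048 V = 1.8555 mV.
σ_q = LSB/√12 = 1.8555 mV/3.4641 = 0.536 mV.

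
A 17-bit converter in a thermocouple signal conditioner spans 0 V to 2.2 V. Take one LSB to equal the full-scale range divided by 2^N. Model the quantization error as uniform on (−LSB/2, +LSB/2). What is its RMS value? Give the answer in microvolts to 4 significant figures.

4.845 µV

Span = 2.2 V.
One LSB is 2.2 V / 131072 = 16.7847 µV.
V_rms = LSB/√12 = 16.7847 µV / √12 = 4.845 µV.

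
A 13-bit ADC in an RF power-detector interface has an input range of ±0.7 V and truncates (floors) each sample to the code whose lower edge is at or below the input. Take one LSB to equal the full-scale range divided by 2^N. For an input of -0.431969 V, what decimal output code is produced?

1568

The full-scale span is 0.7 − (-0.7) = 1.4 V. LSB = 1.4 V / 2^13 ≈ 170.9 µV.
(V_in − V_min) × 2^13/range = (-0.431969 − (-0.7)) × 8192/1.4 = 1568.364.
Floor → code = 1568.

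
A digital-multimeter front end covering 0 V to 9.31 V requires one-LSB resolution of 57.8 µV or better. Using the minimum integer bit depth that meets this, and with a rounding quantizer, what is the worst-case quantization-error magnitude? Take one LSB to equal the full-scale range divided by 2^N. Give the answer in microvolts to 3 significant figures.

Range is 9.31 V.
Need 2^N ≥ 9.31 V / 57.8 µV = 161100 → N_min = 18.
One LSB is 9.31 V / 262144 = 35.515 µV.
|e|_max = LSB/2 = 17.8 µV.

17.8 µV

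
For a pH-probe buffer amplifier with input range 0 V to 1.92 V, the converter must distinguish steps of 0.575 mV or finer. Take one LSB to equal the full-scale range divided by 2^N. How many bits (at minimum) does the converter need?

12 bits

Full-scale range = 1.92 V.
Need 2^N ≥ 1.92 V / 0.575 mV = 3339 → N_min = 12.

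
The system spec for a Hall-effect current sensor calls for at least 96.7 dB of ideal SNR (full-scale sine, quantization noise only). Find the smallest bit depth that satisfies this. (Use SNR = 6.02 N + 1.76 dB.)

Required N = ⌈(96.7 − 1.76)/6.02⌉ = ⌈15.771⌉ = 16.

16 bits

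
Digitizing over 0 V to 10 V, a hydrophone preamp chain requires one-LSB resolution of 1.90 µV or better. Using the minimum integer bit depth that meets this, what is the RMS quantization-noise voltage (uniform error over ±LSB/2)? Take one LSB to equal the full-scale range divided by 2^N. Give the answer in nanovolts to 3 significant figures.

344 nV

Full-scale range = 10 V.
Required number of levels: 10/1.90 µV = 5.2632e6; smallest N with 2^N ≥ that is 23.
One LSB is 10 V / 8388608 = 1.1921 µV.
V_rms = LSB/√12 = 344 nV.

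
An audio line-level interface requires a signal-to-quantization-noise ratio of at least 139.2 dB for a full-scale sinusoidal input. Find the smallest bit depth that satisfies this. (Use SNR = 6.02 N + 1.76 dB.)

N ≥ (139.2 − 1.76)/6.02 = 22.831 → N_min = 23.

23 bits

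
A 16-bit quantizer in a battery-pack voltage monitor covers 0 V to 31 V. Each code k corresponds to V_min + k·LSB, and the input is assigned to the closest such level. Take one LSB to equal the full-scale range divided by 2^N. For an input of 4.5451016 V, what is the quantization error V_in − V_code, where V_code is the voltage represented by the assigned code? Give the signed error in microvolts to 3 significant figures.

V_FS = 31 V. LSB = 31 V / 2^16 ≈ 473.0 µV.
Position in LSBs: (4.5451016 − (0)) × 65536/31 = 9608.6380; rounding gives k = 9609.
Reconstructed level: 0 + 9609 × 31/65536 V = 4.5452728271 V.
Error = V_in − V_code = 4.5451016 − (4.5452728271) = −171 µV.

−171 µV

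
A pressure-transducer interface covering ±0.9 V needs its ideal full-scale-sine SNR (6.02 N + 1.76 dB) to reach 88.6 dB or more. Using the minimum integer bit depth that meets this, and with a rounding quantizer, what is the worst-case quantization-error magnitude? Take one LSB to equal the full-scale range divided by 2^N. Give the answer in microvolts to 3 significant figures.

27.5 µV

Span: 0.9 V − (-0.9 V) = 1.8 V.
Solving 6.02 N ≥ 88.6 − 1.76: N ≥ 14.425. Round up → N = 15.
LSB = 1.8 V / 2^15 = 54.932 µV.
Max error for round-to-nearest is LSB/2 = 27.5 µV.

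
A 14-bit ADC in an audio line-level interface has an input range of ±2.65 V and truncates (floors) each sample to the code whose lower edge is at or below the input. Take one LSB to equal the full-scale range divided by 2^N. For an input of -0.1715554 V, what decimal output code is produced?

Full-scale range = 2.65 V − (-2.65 V) = 5.3 V. LSB = 5.3 V / 2^14 ≈ 323.5 µV.
V_in − V_min = -0.1715554 − (-2.65) = 2.4784446 V.
Divide by LSB: 2.4784446 × 16384/5.3 = 7661.6672.
Truncating gives code 7661.

7661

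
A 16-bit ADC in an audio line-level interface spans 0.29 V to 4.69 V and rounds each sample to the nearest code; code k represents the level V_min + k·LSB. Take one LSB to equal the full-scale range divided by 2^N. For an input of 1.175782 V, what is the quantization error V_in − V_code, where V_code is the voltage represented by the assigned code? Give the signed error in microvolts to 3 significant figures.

Range = 4.69 − (0.29) = 4.4 V. LSB = 4.4 V / 2^16 ≈ 67.14 µV.
(V_in − V_min)/LSB = (1.175782 − (0.29)) × 65536/4.4 = 13193.3203 → nearest code k = 13193.
V_code = 0.29 + (13193/65536) × 4.4 = 1.1757604980 V.
Error = V_in − V_code = 1.175782 − (1.1757604980) = +21.5 µV.

+21.5 µV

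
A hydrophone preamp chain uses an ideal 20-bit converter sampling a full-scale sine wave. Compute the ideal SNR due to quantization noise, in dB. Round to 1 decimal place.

6.02(20) + 1.76 = 120.40 + 1.76 = 122.16 dB.

122.2 dB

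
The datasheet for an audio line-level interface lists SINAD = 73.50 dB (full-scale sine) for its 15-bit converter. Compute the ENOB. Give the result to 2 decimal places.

11.92 bits

Inverting SNR = 6.02 N + 1.76: N_eff = (73.50 − 1.76)/6.02 = 11.9169.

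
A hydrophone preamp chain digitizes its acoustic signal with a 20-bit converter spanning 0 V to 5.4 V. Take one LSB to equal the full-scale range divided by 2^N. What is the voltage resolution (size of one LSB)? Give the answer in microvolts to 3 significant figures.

Range is 5.4 V.
There are 2^20 = 1048576 steps.
Step size = 5.4/1048576 V = 5.15 µV.

5.15 µV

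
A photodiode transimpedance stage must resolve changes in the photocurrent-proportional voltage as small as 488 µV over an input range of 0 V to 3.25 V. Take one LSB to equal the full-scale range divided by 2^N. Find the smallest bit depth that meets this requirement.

13 bits

Full-scale range = 3.25 V.
Levels needed ≥ 3.25/488 µV = 6660. 2^13 = 8192 suffices, so N_min = 13.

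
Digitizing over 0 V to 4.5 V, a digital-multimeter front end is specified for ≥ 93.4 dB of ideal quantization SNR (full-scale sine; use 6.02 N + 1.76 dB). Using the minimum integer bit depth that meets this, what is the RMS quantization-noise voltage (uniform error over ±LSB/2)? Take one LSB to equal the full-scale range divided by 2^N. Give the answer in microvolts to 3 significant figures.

Range is 4.5 V.
Required N = ⌈(93.4 − 1.76)/6.02⌉ = ⌈15.223⌉ = 16.
Step size = 4.5/65536 V = 68.665 µV.
σ_q = LSB/√12 = 68.665 µV/3.4641 = 19.8 µV.

19.8 µV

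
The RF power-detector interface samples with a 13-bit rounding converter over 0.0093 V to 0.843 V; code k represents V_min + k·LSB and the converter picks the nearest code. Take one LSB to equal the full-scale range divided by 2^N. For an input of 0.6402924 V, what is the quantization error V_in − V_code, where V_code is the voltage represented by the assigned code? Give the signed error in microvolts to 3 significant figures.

+18.3 µV

Span: 0.843 V − (0.0093 V) = 0.8337 V. LSB = 0.8337 V / 2^13 ≈ 101.8 µV.
Position in LSBs: (0.6402924 − (0.0093)) × 8192/0.8337 = 6200.1796; rounding gives k = 6200.
Reconstructed level: 0.0093 + 6200 × 0.8337/8192 V = 0.6402741211 V.
e = 0.6402924 − (0.6402741211) = +18.3 µV.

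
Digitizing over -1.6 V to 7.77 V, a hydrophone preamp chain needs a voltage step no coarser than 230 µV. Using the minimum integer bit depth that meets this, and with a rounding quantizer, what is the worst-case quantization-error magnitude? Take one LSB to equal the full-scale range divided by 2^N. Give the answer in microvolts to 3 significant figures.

Range = 7.77 − (-1.6) = 9.37 V.
Required number of levels: 9.37/230 µV = 40739; smallest N with 2^N ≥ that is 16.
One LSB is 9.37 V / 65536 = 142.97 µV.
Max error for round-to-nearest is LSB/2 = 71.5 µV.

71.5 µV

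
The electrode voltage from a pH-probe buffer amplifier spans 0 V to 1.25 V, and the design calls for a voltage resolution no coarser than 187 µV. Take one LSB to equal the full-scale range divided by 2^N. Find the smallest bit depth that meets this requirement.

Range is 1.25 V.
Need 2^N ≥ 1.25 V / 187 µV = 6684 → N_min = 13.

13 bits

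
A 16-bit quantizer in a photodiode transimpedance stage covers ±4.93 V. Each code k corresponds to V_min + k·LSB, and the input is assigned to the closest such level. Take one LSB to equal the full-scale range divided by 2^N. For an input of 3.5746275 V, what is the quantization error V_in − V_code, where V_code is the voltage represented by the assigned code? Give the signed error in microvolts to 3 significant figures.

+46.5 µV

Range = 4.93 − (-4.93) = 9.86 V. LSB = 9.86 V / 2^16 ≈ 150.5 µV.
(V_in − V_min)/LSB = (3.5746275 − (-4.93)) × 65536/9.86 = 56527.3091 → nearest code k = 56527.
V_code = V_min + k × range/2^16 = -4.93 + 56527 × 9.86/65536 = 3.5745809937 V.
e = 3.5746275 − (3.5745809937) = +46.5 µV.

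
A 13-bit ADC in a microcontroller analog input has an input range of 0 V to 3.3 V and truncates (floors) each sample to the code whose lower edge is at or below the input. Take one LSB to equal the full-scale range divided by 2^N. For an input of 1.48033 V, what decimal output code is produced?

3674

V_FS = 3.3 V. LSB = 3.3 V / 2^13 ≈ 402.8 µV.
(V_in − V_min) × 2^13/range = (1.48033 − (0)) × 8192/3.3 = 3674.807.
Floor → code = 3674.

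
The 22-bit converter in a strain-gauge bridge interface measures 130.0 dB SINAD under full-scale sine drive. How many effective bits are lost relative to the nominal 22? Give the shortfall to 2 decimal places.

Effective bits = (130.0 − 1.76)/6.02 = 21.3023.
Shortfall = 22 − 21.3023 = 0.6977 bits.

0.70 bits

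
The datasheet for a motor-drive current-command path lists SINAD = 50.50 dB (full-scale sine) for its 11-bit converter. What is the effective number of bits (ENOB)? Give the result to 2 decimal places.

8.10 bits

(50.50 − 1.76) / 6.02 = 48.74/6.02 = 8.0963 effective bits.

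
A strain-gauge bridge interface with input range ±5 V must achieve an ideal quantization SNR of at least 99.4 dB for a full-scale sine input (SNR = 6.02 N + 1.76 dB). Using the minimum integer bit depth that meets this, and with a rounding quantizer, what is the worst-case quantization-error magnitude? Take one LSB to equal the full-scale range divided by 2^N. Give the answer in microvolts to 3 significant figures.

Full-scale range = 5 V − (-5 V) = 10 V.
N ≥ (99.4 − 1.76)/6.02 = 16.219 → N_min = 17.
LSB = 10 V ÷ 2^17 = 10/131072 V = 76.294 µV.
Half an LSB is 38.1 µV.

38.1 µV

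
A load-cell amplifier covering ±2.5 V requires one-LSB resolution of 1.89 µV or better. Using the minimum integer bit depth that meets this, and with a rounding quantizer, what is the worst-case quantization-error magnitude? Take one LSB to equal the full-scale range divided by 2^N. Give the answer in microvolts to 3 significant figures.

The full-scale span is 2.5 − (-2.5) = 5 V.
Levels needed ≥ 5/1.89 µV = 2.646e6. 2^22 = 4194304 suffices, so N_min = 22.
LSB = 5 V ÷ 2^22 = 5/4194304 V = 1.1921 µV.
|e|_max = LSB/2 = 0.596 µV.

0.596 µV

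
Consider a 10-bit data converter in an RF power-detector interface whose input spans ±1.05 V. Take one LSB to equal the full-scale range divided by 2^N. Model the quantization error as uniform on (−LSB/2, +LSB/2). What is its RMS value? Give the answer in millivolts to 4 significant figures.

Span: 1.05 V − (-1.05 V) = 2.1 V.
LSB = 2.1 V ÷ 2^10 = 2.1/1024 V = 2.05078 mV.
σ_q = LSB/√12 = 2.05078 mV/3.4641 = 0.5920 mV.

0.5920 mV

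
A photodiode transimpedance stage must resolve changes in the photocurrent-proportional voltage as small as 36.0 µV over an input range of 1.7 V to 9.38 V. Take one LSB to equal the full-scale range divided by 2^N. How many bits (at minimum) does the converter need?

Range = 9.38 − (1.7) = 7.68 V.
Need 2^N ≥ 7.68 V / 36.0 µV = 213300 → N_min = 18.

18 bits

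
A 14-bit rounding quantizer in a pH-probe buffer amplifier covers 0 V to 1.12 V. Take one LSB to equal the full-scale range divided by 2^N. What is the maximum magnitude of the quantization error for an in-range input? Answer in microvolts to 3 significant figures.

Full-scale range = 1.12 V.
Step size = 1.12/16384 V = 68.359 µV.
Worst-case error for round-to-nearest is half an LSB: 34.2 µV.

34.2 µV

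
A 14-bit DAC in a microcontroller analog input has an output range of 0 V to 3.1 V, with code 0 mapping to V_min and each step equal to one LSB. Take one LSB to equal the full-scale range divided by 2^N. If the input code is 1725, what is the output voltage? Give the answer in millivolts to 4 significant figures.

326.4 mV

Range is 3.1 V. LSB = 3.1 V / 2^14.
V_out = V_min + code × LSB = 0 V + 1725 × 3.1 V / 16384
      = 0 V + 0.326385 V = 0.326385 V.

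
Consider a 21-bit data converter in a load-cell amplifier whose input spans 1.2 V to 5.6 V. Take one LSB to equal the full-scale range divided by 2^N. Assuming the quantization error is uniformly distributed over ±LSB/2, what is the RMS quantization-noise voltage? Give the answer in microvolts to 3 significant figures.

0.606 µV

Full-scale range = 5.6 V − (1.2 V) = 4.4 V.
One LSB is 4.4 V / 2097152 = 2.0981 µV.
σ_q = LSB/√12 = 2.0981 µV/3.4641 = 0.606 µV.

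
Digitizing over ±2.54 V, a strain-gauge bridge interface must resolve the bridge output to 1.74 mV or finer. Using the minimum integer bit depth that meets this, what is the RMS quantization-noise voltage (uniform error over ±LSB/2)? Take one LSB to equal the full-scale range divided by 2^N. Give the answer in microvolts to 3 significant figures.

358 µV

Full-scale range = 2.54 V − (-2.54 V) = 5.08 V.
Need 2^N ≥ 5.08 V / 1.74 mV = 2920 → N_min = 12.
LSB = 5.08 V ÷ 2^12 = 5.08/4096 V = 1.2402 mV.
RMS noise = LSB/√12 = 358 µV.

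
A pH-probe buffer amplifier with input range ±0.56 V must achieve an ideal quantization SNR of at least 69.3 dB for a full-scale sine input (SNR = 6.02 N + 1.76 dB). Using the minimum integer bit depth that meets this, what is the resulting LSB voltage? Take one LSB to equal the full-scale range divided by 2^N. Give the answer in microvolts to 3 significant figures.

273 µV

Range = 0.56 − (-0.56) = 1.12 V.
Solving 6.02 N ≥ 69.3 − 1.76: N ≥ 11.219. Round up → N = 12.
One LSB is 1.12 V / 4096 = 273 µV.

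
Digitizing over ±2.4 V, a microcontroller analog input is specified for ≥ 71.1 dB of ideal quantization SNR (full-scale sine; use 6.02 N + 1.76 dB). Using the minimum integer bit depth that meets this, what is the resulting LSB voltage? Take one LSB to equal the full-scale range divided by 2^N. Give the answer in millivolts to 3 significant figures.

1.17 mV

Full-scale range = 2.4 V − (-2.4 V) = 4.8 V.
Required N = ⌈(71.1 − 1.76)/6.02⌉ = ⌈11.518⌉ = 12.
One LSB is 4.8 V / 4096 = 1.17 mV.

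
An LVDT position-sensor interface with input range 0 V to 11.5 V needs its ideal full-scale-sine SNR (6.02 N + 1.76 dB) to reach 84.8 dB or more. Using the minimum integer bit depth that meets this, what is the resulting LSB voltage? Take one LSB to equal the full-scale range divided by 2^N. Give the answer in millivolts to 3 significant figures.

0.702 mV

Range is 11.5 V.
6.02 N + 1.76 ≥ 84.8 gives N ≥ 13.794, so the minimum integer is 14.
One LSB is 11.5 V / 16384 = 0.702 mV.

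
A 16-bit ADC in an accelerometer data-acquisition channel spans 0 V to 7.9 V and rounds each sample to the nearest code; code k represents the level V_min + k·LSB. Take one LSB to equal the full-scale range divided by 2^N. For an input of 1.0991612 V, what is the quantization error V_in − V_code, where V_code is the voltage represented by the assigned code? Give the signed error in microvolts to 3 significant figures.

Range is 7.9 V. LSB = 7.9 V / 2^16 ≈ 120.5 µV.
(1.0991612 − (0)) / LSB = 1.0991612 × 65536/7.9 = 9118.3074. Nearest integer: k = 9118.
Reconstructed level: 0 + 9118 × 7.9/65536 V = 1.0991241455 V.
e = 1.0991612 − (1.0991241455) = +37.1 µV.

+37.1 µV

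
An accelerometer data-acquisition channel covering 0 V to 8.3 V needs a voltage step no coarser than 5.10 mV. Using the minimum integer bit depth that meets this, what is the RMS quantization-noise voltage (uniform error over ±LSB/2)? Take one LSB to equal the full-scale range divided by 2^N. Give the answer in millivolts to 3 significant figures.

1.17 mV

Span = 8.3 V.
8.3 V / 5.10 mV = 1627. Since 2^10 = 1024 and 2^11 = 2048, N = 11.
Step size = 8.3/2048 V = 4.0527 mV.
σ_q = LSB/√12 = 4.0527 mV/3.4641 = 1.17 mV.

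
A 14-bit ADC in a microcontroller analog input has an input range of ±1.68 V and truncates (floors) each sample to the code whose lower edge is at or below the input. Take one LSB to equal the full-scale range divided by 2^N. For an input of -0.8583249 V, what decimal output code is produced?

4006

Full-scale range = 1.68 V − (-1.68 V) = 3.36 V. LSB = 3.36 V / 2^14 ≈ 205.1 µV.
code = ⌊(V_in − V_min)/LSB⌋ = ⌊(V_in − V_min) × 2^14 / range⌋
     = ⌊(-0.8583249 − (-1.68)) × 16384 / 3.36⌋ = ⌊0.8216751 × 16384/3.36⌋
     = ⌊4006.644⌋ = 4006.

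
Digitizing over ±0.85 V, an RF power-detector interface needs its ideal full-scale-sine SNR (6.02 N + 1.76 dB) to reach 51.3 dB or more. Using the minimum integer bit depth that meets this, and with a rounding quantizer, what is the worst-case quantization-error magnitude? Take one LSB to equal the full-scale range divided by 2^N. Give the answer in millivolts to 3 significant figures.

Span: 0.85 V − (-0.85 V) = 1.7 V.
N ≥ (51.3 − 1.76)/6.02 = 8.229 → N_min = 9.
Step size = 1.7/512 V = 3.3203 mV.
|e|_max = LSB/2 = 1.66 mV.

1.66 mV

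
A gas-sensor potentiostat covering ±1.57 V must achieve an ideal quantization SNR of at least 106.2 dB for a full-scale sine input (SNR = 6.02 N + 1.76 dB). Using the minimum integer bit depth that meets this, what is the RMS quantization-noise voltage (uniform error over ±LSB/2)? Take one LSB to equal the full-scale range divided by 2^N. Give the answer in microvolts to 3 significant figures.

Range = 1.57 − (-1.57) = 3.14 V.
Solving 6.02 N ≥ 106.2 − 1.76: N ≥ 17.349. Round up → N = 18.
One LSB is 3.14 V / 262144 = 11.978 µV.
σ_q = LSB/√12 = 11.978 µV/3.4641 = 3.46 µV.

3.46 µV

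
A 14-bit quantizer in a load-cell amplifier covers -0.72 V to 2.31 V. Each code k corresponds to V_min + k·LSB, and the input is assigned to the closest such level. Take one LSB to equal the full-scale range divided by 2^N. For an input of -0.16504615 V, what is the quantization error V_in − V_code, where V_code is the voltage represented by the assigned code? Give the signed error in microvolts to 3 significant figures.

−40.7 µV

Range = 2.31 − (-0.72) = 3.03 V. LSB = 3.03 V / 2^14 ≈ 184.9 µV.
(-0.16504615 − (-0.72)) / LSB = 0.55495385 × 16384/3.03 = 3000.7802. Nearest integer: k = 3001.
Reconstructed level: -0.72 + 3001 × 3.03/16384 V = -0.16500549316 V.
e = -0.16504615 − (-0.16500549316) = −40.7 µV.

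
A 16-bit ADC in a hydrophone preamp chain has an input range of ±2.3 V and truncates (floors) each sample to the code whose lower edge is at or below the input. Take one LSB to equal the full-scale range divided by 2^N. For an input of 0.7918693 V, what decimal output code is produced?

Span: 2.3 V − (-2.3 V) = 4.6 V. LSB = 4.6 V / 2^16 ≈ 70.19 µV.
V_in − V_min = 0.7918693 − (-2.3) = 3.0918693 V.
Divide by LSB: 3.0918693 × 65536/4.6 = 44049.7275.
Truncating gives code 44049.

44049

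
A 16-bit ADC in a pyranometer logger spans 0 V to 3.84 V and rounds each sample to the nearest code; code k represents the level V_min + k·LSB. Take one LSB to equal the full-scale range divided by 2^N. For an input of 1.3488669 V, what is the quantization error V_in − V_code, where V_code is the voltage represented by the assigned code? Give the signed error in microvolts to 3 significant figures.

V_FS = 3.84 V. LSB = 3.84 V / 2^16 ≈ 58.59 µV.
(1.3488669 − (0)) / LSB = 1.3488669 × 65536/3.84 = 23020.6618. Nearest integer: k = 23021.
Reconstructed level: 0 + 23021 × 3.84/65536 V = 1.3488867188 V.
V_in − V_code = 1.3488669 − (1.3488867188) = −19.8 µV.

−19.8 µV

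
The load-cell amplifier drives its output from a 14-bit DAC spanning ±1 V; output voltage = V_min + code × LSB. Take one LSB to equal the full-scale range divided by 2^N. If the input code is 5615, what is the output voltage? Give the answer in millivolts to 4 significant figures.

-314.6 mV

The full-scale span is 1 − (-1) = 2 V. LSB = 2 V / 2^14.
V_out = V_min + code × LSB = -1 V + 5615 × 2 V / 16384
      = -1 + 0.685425 = -0.314575 V.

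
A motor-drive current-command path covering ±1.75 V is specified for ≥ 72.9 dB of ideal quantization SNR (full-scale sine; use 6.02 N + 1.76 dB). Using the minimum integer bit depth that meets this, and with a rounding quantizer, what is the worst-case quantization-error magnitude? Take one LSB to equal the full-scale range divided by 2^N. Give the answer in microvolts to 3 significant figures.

427 µV

Full-scale range = 1.75 V − (-1.75 V) = 3.5 V.
Required N = ⌈(72.9 − 1.76)/6.02⌉ = ⌈11.817⌉ = 12.
Step size = 3.5/4096 V = 0.85449 mV.
Max error for round-to-nearest is LSB/2 = 427 µV.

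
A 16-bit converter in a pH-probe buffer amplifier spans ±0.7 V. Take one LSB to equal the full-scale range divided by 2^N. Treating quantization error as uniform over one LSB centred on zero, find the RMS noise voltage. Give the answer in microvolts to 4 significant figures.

The full-scale span is 0.7 − (-0.7) = 1.4 V.
LSB = 1.4 V ÷ 2^16 = 1.4/65536 V = 21.3623 µV.
For a uniform distribution on [−LSB/2, +LSB/2], V_rms = LSB/√12 = 21.3623 µV/3.4641 = 6.167 µV.

6.167 µV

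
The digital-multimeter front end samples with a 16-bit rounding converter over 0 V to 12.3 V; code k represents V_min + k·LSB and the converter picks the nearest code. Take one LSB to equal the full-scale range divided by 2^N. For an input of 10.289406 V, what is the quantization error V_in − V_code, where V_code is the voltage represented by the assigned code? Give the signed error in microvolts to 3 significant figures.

Span = 12.3 V. LSB = 12.3 V / 2^16 ≈ 187.7 µV.
Position in LSBs: (10.289406 − (0)) × 65536/12.3 = 54823.2936; rounding gives k = 54823.
V_code = V_min + k × range/2^16 = 0 + 54823 × 12.3/65536 = 10.289350891 V.
Error = V_in − V_code = 10.289406 − (10.289350891) = +55.1 µV.

+55.1 µV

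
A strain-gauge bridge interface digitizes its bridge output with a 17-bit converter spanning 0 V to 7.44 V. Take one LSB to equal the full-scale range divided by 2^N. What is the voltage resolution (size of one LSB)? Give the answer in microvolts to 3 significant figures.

Range is 7.44 V.
There are 2^17 = 131072 steps.
LSB = 7.44 V ÷ 2^17 = 7.44/131072 V = 56.8 µV.

56.8 µV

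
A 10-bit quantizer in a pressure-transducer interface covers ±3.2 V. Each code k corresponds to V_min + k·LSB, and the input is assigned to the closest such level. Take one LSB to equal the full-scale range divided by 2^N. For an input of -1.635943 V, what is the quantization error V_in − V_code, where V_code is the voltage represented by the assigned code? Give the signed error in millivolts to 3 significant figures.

+1.56 mV

Full-scale range = 3.2 V − (-3.2 V) = 6.4 V. LSB = 6.4 V / 2^10 ≈ 6.250 mV.
(-1.635943 − (-3.2)) / LSB = 1.564057 × 1024/6.4 = 250.2491. Nearest integer: k = 250.
V_code = V_min + k × range/2^10 = -3.2 + 250 × 6.4/1024 = -1.637500000 V.
e = -1.635943 − (-1.637500000) = +1.56 mV.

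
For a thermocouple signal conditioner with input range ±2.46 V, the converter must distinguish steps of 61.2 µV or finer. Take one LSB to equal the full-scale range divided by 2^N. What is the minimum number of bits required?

Span: 2.46 V − (-2.46 V) = 4.92 V.
Need 2^N ≥ 4.92 V / 61.2 µV = 80390 → N_min = 17.

17 bits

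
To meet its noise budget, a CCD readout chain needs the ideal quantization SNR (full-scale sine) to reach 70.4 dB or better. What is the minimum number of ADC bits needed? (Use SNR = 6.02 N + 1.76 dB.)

Solving 6.02 N ≥ 70.4 − 1.76: N ≥ 11.402. Round up → N = 12.

12 bits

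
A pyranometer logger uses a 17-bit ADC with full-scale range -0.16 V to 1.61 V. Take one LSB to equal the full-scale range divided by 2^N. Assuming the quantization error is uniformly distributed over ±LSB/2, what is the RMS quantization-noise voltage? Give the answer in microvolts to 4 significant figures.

Range = 1.61 − (-0.16) = 1.77 V.
LSB = 1.77 V / 2^17 = 13.5040 µV.
V_rms = LSB/√12 = 13.5040 µV / √12 = 3.898 µV.

3.898 µV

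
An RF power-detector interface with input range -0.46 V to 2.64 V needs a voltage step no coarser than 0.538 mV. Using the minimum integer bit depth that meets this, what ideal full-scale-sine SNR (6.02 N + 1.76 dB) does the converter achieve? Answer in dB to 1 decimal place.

80.0 dB

The full-scale span is 2.64 − (-0.46) = 3.1 V.
Need 2^N ≥ 3.1 V / 0.538 mV = 5762 → N_min = 13.
6.02(13) + 1.76 = 80.02 dB.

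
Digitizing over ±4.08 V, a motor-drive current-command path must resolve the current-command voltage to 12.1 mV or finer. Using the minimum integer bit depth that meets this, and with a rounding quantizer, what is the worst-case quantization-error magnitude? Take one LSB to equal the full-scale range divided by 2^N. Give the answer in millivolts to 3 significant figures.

3.98 mV

Range = 4.08 − (-4.08) = 8.16 V.
Need 2^N ≥ 8.16 V / 12.1 mV = 674.4 → N_min = 10.
Step size = 8.16/1024 V = 7.9688 mV.
Max error for round-to-nearest is LSB/2 = 3.98 mV.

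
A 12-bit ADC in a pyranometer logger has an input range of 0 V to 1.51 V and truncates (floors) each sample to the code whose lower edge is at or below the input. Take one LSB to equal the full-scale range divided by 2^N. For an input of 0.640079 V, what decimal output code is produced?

1736

V_FS = 1.51 V. LSB = 1.51 V / 2^12 ≈ 368.7 µV.
code = ⌊(V_in − V_min)/LSB⌋ = ⌊(V_in − V_min) × 2^12 / range⌋
     = ⌊(0.640079 − (0)) × 4096 / 1.51⌋ = ⌊0.640079 × 4096/1.51⌋
     = ⌊1736.267⌋ = 1736.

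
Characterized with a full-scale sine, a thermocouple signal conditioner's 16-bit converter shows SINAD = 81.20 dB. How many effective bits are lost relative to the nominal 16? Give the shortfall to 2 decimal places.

Effective bits = (81.20 − 1.76)/6.02 = 13.1960.
Shortfall = 16 − 13.1960 = 2.8040 bits.

2.80 bits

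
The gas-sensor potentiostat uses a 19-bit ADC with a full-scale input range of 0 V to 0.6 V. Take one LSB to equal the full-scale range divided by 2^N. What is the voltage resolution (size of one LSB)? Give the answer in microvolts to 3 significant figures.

Full-scale range = 0.6 V.
There are 2^19 = 524288 steps.
LSB = 0.6 V / 2^19 = 1.14 µV.

1.14 µV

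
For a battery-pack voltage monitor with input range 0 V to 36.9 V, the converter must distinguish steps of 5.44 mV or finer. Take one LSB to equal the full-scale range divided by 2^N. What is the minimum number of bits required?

13 bits

Range is 36.9 V.
Required number of levels: 36.9/5.44 mV = 6783.1; smallest N with 2^N ≥ that is 13.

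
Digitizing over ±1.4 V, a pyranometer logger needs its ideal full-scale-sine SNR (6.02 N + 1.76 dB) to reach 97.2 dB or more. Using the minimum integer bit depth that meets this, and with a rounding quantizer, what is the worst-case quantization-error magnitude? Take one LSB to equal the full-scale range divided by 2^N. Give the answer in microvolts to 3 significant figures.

21.4 µV

Range = 1.4 − (-1.4) = 2.8 V.
Required N = ⌈(97.2 − 1.76)/6.02⌉ = ⌈15.854⌉ = 16.
LSB = 2.8 V / 2^16 = 42.725 µV.
Half an LSB is 21.4 µV.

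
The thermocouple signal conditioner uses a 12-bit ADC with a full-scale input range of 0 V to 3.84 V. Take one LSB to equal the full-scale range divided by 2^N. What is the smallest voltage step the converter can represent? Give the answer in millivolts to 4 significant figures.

Span = 3.84 V.
Number of codes = 2^12 = 4096.
LSB = 3.84 V / 2^12 = 0.9375 mV.

0.9375 mV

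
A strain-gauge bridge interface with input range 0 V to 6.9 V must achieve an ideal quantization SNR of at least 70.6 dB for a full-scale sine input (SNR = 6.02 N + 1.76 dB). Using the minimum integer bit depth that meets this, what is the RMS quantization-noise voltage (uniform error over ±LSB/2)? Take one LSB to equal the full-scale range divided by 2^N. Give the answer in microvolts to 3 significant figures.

Range is 6.9 V.
Solving 6.02 N ≥ 70.6 − 1.76: N ≥ 11.435. Round up → N = 12.
Step size = 6.9/4096 V = 1.6846 mV.
σ_q = LSB/√12 = 1.6846 mV/3.4641 = 486 µV.

486 µV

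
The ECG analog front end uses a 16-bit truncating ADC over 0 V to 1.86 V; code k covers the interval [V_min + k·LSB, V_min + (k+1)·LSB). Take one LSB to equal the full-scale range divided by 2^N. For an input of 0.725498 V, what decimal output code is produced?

V_FS = 1.86 V. LSB = 1.86 V / 2^16 ≈ 28.38 µV.
(V_in − V_min) × 2^16/range = (0.725498 − (0)) × 65536/1.86 = 25562.493.
Floor → code = 25562.

25562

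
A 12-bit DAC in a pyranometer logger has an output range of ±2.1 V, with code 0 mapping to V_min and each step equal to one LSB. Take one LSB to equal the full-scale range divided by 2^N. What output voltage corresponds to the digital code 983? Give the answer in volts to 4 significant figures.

-1.092 V

The full-scale span is 2.1 − (-2.1) = 4.2 V. LSB = 4.2 V / 2^12.
Output = V_min + (983/4096) × range = -2.1 + 0.239990 × 4.2 V
      = -2.1 + 1.00796 = -1.09204 V.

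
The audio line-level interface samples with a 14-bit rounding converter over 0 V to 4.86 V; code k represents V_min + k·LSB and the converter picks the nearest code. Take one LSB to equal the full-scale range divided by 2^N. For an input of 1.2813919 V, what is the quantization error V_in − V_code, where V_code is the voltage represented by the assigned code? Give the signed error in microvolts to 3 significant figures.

Span = 4.86 V. LSB = 4.86 V / 2^14 ≈ 296.6 µV.
(1.2813919 − (0)) / LSB = 1.2813919 × 16384/4.86 = 4319.8199. Nearest integer: k = 4320.
V_code = V_min + k × range/2^14 = 0 + 4320 × 4.86/16384 = 1.2814453125 V.
Error = V_in − V_code = 1.2813919 − (1.2814453125) = −53.4 µV.

−53.4 µV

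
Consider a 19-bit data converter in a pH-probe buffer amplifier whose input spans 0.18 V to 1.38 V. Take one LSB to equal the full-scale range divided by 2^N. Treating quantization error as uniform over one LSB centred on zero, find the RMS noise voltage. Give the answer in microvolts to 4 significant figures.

0.6607 µV

Full-scale range = 1.38 V − (0.18 V) = 1.2 V.
LSB = 1.2 V / 2^19 = 2.28882 µV.
RMS of a uniform error over width LSB is LSB/√12 = 0.6607 µV.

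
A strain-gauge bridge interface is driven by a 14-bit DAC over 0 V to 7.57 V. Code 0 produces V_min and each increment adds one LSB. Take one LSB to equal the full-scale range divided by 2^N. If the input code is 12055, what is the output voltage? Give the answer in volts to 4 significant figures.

5.570 V

Full-scale range = 7.57 V. LSB = 7.57 V / 2^14.
V_out = V_min + code × LSB = 0 V + 12055 × 7.57 V / 16384
      = 0 V + 5.56985 V = 5.56985 V.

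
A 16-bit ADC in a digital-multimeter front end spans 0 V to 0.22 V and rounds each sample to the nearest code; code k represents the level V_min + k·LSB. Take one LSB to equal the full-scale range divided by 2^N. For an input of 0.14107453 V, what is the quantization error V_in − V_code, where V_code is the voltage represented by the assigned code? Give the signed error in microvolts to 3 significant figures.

−0.604 µV

Full-scale range = 0.22 V. LSB = 0.22 V / 2^16 ≈ 3.357 µV.
(V_in − V_min)/LSB = (0.14107453 − (0)) × 65536/0.22 = 42024.8200 → nearest code k = 42025.
V_code = 0 + (42025/65536) × 0.22 = 0.14107513428 V.
V_in − V_code = 0.14107453 − (0.14107513428) = −0.604 µV.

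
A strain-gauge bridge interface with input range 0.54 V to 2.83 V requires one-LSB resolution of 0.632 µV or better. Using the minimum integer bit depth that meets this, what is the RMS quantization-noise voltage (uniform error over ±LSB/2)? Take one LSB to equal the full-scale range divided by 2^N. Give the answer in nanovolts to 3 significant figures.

Range = 2.83 − (0.54) = 2.29 V.
Need 2^N ≥ 2.29 V / 0.632 µV = 3.623e6 → N_min = 22.
LSB = 2.29 V / 2^22 = 0.54598 µV.
V_rms = LSB/√12 = 158 nV.

158 nV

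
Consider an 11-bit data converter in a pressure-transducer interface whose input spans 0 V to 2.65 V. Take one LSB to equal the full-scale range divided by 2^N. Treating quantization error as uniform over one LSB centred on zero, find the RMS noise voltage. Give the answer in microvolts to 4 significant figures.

373.5 µV

Full-scale range = 2.65 V.
LSB = 2.65 V / 2^11 = 1.29395 mV.
For a uniform distribution on [−LSB/2, +LSB/2], V_rms = LSB/√12 = 1.29395 mV/3.4641 = 373.5 µV.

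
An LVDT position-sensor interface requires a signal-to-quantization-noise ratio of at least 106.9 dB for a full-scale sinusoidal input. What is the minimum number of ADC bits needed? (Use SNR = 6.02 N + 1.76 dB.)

18 bits

N ≥ (106.9 − 1.76)/6.02 = 17.465 → N_min = 18.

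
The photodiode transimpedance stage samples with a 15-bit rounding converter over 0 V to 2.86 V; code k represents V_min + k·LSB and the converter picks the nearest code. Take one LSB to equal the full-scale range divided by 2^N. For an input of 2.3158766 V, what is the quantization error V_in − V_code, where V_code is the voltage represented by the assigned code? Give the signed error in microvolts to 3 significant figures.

−18.2 µV

Range is 2.86 V. LSB = 2.86 V / 2^15 ≈ 87.28 µV.
(2.3158766 − (0)) / LSB = 2.3158766 × 32768/2.86 = 26533.7918. Nearest integer: k = 26534.
V_code = V_min + k × range/2^15 = 0 + 26534 × 2.86/32768 = 2.3158947754 V.
V_in − V_code = 2.3158766 − (2.3158947754) = −18.2 µV.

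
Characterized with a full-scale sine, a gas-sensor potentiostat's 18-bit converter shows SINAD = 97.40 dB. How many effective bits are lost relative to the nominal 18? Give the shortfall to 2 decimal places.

N_eff = (97.40 − 1.76)/6.02 = 15.8870 bits.
18 − 15.8870 = 2.11 bits below nominal.

2.11 bits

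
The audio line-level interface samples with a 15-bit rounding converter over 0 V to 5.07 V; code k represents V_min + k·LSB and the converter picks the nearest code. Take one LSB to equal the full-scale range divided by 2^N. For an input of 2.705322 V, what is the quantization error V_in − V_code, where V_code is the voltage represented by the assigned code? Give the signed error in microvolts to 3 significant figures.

Range is 5.07 V. LSB = 5.07 V / 2^15 ≈ 154.7 µV.
(V_in − V_min)/LSB = (2.705322 − (0)) × 32768/5.07 = 17484.8109 → nearest code k = 17485.
V_code = 0 + (17485/32768) × 5.07 = 2.7053512573 V.
e = 2.705322 − (2.7053512573) = −29.3 µV.

−29.3 µV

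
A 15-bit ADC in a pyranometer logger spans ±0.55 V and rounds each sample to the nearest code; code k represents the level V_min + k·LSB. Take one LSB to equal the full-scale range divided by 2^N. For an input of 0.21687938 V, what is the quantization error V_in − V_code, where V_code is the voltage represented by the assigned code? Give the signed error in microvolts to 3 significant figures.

−12.1 µV

The full-scale span is 0.55 − (-0.55) = 1.1 V. LSB = 1.1 V / 2^15 ≈ 33.57 µV.
(V_in − V_min)/LSB = (0.21687938 − (-0.55)) × 32768/1.1 = 22844.6396 → nearest code k = 22845.
V_code = V_min + k × range/2^15 = -0.55 + 22845 × 1.1/32768 = 0.21689147949 V.
Error = V_in − V_code = 0.21687938 − (0.21689147949) = −12.1 µV.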